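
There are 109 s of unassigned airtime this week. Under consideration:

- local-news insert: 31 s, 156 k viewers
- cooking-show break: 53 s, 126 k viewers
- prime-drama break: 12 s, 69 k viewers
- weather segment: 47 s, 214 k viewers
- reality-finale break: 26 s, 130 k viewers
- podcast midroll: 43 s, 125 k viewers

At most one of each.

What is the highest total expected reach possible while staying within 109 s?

500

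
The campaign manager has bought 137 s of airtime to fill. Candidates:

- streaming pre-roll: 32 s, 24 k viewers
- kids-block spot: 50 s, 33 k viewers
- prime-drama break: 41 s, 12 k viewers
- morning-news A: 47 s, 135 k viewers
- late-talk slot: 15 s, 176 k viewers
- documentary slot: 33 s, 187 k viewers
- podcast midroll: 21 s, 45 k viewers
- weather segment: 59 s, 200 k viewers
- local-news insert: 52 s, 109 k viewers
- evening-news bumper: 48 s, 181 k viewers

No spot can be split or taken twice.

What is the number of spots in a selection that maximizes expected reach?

Optimal total is 608.
For example late-talk slot + documentary slot + podcast midroll + weather segment achieves it, using 128 s.
Any selection reaching 608 contains exactly 4 spots.

4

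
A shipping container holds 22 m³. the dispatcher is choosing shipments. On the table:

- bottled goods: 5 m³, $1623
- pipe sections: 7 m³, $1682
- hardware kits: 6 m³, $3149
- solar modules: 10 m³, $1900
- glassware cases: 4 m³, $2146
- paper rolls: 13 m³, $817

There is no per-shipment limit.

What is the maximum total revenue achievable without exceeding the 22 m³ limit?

Greedy by ratio would take 5×glassware cases: 20 m³ used, total 10730.
The 4 m³ tied up in glassware cases is better spent on hardware kits — total rises to 11733 (22 m³).
No other feasible combination exceeds 11733.

11733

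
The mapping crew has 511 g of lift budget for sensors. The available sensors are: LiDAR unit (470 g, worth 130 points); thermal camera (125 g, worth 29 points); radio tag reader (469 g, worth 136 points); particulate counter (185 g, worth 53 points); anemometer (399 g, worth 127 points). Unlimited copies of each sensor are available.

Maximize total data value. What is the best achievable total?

136

A density-first pass picks anemometer — 127 at 399 g.
Dropping anemometer frees 399 g; slotting in radio tag reader (469 g) lifts the total to 136 at 469 g.
Every other selection either busts 511 g or fails to beat 136.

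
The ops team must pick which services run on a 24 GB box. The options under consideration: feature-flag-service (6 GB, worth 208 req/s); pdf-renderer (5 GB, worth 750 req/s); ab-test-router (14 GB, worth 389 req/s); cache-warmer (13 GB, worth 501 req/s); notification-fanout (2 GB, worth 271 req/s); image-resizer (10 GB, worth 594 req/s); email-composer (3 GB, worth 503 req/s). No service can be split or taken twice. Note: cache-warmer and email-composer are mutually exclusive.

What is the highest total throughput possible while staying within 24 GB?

By throughput per GB: email-composer 167.67, pdf-renderer 150.00, notification-fanout 135.50, image-resizer 59.40 lead.
Best packing: pdf-renderer + notification-fanout + image-resizer + email-composer — 20 GB, 2118 total.
Runner-up feature-flag-service + pdf-renderer + image-resizer + email-composer tops out at 2055.

2118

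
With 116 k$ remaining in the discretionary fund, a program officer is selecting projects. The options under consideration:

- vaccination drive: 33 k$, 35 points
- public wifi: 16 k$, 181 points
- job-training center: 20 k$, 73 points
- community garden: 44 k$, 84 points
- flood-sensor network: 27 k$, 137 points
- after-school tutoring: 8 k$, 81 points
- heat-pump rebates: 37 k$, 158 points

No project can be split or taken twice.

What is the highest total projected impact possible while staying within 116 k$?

Public wifi + job-training center + flood-sensor network + after-school tutoring + heat-pump rebates uses 108 of the 116 k$ and totals 630.
Next best is public wifi + flood-sensor network + after-school tutoring + heat-pump rebates at 557 (88 k$) — short by 73.

630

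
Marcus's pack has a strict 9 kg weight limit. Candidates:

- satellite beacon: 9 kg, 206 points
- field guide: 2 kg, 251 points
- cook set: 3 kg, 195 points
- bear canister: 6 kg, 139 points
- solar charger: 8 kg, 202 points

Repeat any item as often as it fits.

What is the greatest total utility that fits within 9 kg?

1004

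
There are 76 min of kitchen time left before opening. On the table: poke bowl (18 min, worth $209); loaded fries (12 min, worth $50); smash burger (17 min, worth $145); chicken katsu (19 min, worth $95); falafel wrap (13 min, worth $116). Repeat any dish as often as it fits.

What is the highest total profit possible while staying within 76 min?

836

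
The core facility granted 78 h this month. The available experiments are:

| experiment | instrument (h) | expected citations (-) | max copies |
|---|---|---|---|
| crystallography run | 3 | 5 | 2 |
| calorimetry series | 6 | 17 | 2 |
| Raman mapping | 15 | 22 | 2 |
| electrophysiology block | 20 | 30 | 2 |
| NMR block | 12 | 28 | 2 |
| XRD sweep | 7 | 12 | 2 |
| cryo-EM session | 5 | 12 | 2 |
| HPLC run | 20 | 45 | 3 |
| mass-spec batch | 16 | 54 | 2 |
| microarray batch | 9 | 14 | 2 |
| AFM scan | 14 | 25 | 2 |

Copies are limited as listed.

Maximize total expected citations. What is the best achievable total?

Density check — mass-spec batch 3.38, calorimetry series 2.83, cryo-EM session 2.40 are the best per h.
2×calorimetry series + 2×NMR block + 2×cryo-EM session + 2×mass-spec batch uses 78 of the 78 h and totals 222.
Nothing else within 78 h beats 222.

222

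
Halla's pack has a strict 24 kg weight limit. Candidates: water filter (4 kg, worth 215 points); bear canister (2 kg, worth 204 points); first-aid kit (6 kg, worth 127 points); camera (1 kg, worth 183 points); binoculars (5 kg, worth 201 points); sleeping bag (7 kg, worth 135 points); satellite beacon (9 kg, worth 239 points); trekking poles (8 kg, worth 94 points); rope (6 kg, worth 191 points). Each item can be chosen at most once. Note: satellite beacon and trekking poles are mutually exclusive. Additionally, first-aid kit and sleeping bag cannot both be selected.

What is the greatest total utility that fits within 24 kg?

1121

Density check — camera 183.00, bear canister 102.00, water filter 53.75, binoculars 40.20 are the best per kg.
The ratio ordering already packs tightly: water filter + bear canister + first-aid kit + camera + binoculars + rope, 24 kg, 1121.
Runner-up water filter + bear canister + camera + binoculars + satellite beacon tops out at 1042.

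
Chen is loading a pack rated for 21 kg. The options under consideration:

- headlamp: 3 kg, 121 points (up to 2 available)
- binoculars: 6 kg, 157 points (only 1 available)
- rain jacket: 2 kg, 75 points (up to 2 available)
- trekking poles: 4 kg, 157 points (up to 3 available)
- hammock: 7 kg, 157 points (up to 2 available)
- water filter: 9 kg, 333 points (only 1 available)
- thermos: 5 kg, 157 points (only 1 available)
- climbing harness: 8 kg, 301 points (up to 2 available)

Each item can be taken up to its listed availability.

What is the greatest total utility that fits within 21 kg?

Density check — headlamp 40.33, trekking poles 39.25, climbing harness 37.62, rain jacket 37.50 are the best per kg.
The ratio heuristic lands on 2×headlamp + rain jacket + 3×trekking poles (788) but leaves 1 kg idle.
Replace headlamp and trekking poles with climbing harness: the trade gains 23 net, giving 811 at 21 kg.

811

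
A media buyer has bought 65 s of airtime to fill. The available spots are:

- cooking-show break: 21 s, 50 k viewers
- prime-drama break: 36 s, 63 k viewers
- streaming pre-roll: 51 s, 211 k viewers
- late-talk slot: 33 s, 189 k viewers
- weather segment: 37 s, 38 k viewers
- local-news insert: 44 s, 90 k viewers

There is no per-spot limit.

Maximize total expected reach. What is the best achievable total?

Cooking-show break + late-talk slot uses 54 of the 65 s and totals 239.

239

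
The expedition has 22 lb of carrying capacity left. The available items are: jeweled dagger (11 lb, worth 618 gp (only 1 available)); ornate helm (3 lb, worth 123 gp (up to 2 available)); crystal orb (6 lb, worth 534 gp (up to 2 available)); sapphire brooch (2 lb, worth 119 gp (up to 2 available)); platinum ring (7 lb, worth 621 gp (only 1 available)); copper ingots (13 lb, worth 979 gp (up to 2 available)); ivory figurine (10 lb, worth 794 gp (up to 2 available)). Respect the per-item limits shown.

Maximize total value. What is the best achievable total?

1862

Greedy by ratio would take 2×crystal orb + sapphire brooch + platinum ring: 21 lb used, total 1808.
Replace sapphire brooch and platinum ring with ivory figurine: the trade gains 54 net, giving 1862 at 22 lb.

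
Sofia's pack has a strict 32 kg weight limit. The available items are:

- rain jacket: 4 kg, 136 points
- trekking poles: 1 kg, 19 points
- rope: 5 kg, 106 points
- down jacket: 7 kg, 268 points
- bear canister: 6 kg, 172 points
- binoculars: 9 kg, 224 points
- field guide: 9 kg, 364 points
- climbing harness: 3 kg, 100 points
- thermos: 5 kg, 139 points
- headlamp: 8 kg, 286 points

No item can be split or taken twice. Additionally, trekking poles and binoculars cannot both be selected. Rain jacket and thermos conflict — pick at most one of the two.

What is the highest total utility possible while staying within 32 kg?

Best packing: rain jacket + trekking poles + down jacket + field guide + climbing harness + headlamp — 32 kg, 1173 total.
Runner-up down jacket + field guide + climbing harness + thermos + headlamp tops out at 1157.

1173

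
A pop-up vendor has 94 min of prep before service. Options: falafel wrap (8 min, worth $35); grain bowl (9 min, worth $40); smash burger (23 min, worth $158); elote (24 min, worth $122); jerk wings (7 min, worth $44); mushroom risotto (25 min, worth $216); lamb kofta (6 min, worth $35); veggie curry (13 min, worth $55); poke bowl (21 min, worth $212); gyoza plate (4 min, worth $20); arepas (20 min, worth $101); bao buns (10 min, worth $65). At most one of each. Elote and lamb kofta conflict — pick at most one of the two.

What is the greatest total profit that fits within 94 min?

730

Density check — poke bowl 10.10, mushroom risotto 8.64, smash burger 6.87, bao buns 6.50 are the best per min.
Falafel wrap + smash burger + jerk wings + mushroom risotto + poke bowl + bao buns uses 94 of the 94 min and totals 730.
Smash burger + jerk wings + mushroom risotto + lamb kofta + poke bowl + bao buns matches that 730 at 92 min; no feasible combination exceeds it.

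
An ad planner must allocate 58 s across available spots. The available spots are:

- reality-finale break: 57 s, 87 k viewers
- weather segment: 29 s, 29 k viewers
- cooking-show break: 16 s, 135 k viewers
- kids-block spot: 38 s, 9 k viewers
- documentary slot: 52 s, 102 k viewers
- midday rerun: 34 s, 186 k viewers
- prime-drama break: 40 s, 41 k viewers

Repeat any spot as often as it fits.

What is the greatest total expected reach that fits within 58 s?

By expected reach per s: cooking-show break 8.44, midday rerun 5.47, documentary slot 1.96 lead.
Taking 3×cooking-show break: 48 s used, 405 in expected reach.
The spare 10 s is too small for any remaining spot, and no exchange beats 405.

405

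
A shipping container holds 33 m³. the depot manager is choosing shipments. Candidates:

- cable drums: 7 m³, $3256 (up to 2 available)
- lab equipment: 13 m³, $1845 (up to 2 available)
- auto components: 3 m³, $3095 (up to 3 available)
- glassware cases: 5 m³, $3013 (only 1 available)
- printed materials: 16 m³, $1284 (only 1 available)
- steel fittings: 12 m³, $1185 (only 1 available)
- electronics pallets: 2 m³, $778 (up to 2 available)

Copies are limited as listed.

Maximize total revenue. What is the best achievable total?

20366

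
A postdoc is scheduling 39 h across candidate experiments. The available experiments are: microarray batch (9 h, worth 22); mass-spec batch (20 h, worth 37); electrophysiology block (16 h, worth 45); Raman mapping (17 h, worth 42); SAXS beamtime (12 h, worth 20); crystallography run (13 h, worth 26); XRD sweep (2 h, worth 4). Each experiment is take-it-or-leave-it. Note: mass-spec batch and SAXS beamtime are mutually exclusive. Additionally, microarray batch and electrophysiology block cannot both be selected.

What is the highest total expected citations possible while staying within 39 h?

The ratio ordering already packs tightly: electrophysiology block + Raman mapping + XRD sweep, 35 h, 91.
Next best is microarray batch + Raman mapping + crystallography run at 90 (39 h) — short by 1.

91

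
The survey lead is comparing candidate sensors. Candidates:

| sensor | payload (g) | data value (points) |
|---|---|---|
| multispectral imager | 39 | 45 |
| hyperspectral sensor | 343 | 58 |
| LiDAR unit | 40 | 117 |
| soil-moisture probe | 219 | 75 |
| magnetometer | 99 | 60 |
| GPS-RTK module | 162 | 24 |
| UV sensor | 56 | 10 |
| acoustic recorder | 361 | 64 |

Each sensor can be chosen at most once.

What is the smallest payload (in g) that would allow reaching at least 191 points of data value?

Minimise g subject to total data value ≥ 191.
Taking multispectral imager + LiDAR unit + magnetometer gives 222 (≥ 191) for 178 g.
Any bundle with less than 178 g falls short of 191.

178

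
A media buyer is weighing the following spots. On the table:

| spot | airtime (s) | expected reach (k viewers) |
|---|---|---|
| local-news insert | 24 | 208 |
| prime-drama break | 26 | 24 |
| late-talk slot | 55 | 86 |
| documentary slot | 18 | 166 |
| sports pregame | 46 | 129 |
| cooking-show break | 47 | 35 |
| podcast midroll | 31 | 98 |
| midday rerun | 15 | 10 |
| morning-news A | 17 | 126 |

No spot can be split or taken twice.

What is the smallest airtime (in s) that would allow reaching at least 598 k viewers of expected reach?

Minimise s subject to total expected reach ≥ 598.
local-news insert + documentary slot + podcast midroll + morning-news A reaches 598 using 90 s.
No combination under 90 s hits 598.

90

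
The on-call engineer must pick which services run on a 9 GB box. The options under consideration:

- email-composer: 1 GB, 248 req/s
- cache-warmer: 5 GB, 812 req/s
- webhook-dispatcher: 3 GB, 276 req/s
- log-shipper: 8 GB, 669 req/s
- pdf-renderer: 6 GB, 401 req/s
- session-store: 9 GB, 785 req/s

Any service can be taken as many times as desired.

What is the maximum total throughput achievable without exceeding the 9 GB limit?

2232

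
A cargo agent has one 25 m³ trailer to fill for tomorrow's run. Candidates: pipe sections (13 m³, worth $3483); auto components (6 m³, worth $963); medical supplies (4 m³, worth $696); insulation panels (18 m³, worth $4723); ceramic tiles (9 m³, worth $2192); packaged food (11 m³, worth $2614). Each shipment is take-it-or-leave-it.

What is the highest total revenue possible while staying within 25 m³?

6097

Greedy by ratio would take pipe sections + ceramic tiles: 22 m³ used, total 5675.
Replace ceramic tiles with packaged food: the trade gains 422 net, giving 6097 at 24 m³.
Next best is auto components + insulation panels at 5686 (24 m³) — short by 411.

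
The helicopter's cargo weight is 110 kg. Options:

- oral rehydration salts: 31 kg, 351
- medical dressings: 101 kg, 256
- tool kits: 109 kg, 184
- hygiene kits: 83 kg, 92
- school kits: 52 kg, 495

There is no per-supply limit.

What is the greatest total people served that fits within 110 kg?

3×oral rehydration salts uses 93 of the 110 kg and totals 1053.
The spare 17 kg is too small for any remaining supply, and no exchange beats 1053.

1053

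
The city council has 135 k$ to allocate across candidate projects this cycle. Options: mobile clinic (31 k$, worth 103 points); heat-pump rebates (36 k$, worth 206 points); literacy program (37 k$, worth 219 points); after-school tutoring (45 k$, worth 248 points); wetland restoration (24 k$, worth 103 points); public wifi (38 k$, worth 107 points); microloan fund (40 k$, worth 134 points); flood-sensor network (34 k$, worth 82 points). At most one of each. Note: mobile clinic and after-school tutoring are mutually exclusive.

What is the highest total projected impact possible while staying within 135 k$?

Density check — literacy program 5.92, heat-pump rebates 5.72, after-school tutoring 5.51, wetland restoration 4.29 are the best per k$.
Taking heat-pump rebates + literacy program + after-school tutoring: 118 k$ used, 673 in projected impact.

673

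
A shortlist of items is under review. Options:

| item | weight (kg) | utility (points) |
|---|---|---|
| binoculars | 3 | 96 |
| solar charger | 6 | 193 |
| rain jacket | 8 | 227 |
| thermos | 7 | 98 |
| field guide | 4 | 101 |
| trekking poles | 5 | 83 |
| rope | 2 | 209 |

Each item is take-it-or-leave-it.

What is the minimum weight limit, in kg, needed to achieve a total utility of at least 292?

Minimise kg subject to total utility ≥ 292.
binoculars + rope: 305 utility at 5 kg.
Any bundle with less than 5 kg falls short of 292.

5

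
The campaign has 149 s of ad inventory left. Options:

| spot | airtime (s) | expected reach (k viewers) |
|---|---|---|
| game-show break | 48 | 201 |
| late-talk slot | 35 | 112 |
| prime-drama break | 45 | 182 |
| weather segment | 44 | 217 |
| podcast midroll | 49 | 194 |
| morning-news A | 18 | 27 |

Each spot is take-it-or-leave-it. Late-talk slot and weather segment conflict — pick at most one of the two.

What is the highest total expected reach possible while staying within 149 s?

612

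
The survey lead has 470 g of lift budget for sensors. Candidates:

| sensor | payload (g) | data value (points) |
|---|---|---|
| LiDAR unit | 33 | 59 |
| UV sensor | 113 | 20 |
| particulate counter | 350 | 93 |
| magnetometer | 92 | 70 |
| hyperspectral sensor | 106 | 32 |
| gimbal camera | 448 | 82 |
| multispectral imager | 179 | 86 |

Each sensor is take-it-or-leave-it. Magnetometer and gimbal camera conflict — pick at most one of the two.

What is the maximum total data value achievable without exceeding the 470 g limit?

247

Density check — LiDAR unit 1.79, magnetometer 0.76, multispectral imager 0.48, hyperspectral sensor 0.30 are the best per g.
Best packing: LiDAR unit + magnetometer + hyperspectral sensor + multispectral imager — 410 g, 247 total.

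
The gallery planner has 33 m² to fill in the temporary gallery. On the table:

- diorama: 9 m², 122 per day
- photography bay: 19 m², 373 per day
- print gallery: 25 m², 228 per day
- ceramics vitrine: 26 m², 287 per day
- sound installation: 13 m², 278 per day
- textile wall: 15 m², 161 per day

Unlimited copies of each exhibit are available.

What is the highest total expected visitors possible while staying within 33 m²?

651

Density check — sound installation 21.38, photography bay 19.63, diorama 13.56, ceramics vitrine 11.04 are the best per m².
Filling by ratio: 2×sound installation for 556, with 7 m² left unused.
The 13 m² tied up in sound installation is better spent on photography bay — total rises to 651 (32 m²).
No other feasible combination exceeds 651.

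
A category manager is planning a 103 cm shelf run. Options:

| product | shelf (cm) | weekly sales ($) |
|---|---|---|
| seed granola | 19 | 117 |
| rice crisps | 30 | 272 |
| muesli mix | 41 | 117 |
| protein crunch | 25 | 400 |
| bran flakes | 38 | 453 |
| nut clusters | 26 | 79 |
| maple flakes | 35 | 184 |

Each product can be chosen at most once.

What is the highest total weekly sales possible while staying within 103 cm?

1125

The ratio ordering already packs tightly: rice crisps + protein crunch + bran flakes, 93 cm, 1125.
That's the maximum — no swap from here does better than 1125.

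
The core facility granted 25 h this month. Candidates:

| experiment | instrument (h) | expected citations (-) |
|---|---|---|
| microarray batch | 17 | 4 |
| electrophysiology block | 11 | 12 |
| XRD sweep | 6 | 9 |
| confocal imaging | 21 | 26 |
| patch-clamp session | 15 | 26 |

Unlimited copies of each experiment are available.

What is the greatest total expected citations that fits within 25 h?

36

Ranking by ratio (expected citations/h): patch-clamp session 1.73, XRD sweep 1.50, confocal imaging 1.24, electrophysiology block 1.09.
Taking the top-ratio experiments first gives XRD sweep + patch-clamp session for 35 (21 h).
Dropping patch-clamp session frees 15 h; slotting in 3×XRD sweep (18 h) lifts the total to 36 at 24 h.
No other feasible combination exceeds 36.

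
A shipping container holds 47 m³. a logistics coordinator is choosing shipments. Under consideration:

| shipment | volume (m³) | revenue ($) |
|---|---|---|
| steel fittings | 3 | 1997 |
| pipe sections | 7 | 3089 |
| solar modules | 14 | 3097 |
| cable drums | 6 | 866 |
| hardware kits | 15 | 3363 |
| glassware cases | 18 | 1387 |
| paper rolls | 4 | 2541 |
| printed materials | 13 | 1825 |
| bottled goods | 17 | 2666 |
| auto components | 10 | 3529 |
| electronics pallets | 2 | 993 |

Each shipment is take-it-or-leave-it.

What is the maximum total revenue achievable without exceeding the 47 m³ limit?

16378

Ranking by ratio (revenue/m³): steel fittings 665.67, paper rolls 635.25, electronics pallets 496.50, pipe sections 441.29.
Best packing: steel fittings + pipe sections + cable drums + hardware kits + paper rolls + auto components + electronics pallets — 47 m³, 16378 total.
The closest alternative, steel fittings + pipe sections + solar modules + cable drums + paper rolls + auto components + electronics pallets, reaches only 16112.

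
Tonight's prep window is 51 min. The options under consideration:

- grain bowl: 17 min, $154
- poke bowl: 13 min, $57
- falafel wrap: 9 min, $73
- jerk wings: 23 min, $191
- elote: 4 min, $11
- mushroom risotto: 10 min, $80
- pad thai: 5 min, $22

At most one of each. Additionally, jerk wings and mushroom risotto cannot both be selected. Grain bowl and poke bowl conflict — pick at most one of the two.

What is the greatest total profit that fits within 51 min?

418

Grain bowl + falafel wrap + jerk wings uses 49 of the 51 min and totals 418.
Nothing else feasible within 51 min beats 418.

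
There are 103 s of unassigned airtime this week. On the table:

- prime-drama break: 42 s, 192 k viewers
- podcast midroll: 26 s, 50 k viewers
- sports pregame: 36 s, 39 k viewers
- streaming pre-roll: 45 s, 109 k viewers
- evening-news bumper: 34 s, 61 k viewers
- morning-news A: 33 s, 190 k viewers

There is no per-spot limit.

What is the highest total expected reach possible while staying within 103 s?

570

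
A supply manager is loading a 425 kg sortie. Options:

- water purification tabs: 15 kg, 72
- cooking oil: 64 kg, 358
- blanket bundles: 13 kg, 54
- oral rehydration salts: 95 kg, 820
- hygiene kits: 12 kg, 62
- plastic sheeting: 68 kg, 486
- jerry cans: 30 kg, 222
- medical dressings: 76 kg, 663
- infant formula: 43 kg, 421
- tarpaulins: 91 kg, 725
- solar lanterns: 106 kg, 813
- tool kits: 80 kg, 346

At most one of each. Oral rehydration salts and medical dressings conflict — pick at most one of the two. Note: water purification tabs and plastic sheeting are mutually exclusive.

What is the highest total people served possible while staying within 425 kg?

By people served per kg: infant formula 9.79, medical dressings 8.72, oral rehydration salts 8.63 lead.
Best packing: plastic sheeting + jerry cans + medical dressings + infant formula + tarpaulins + solar lanterns — 414 kg, 3330 total.
The closest alternative, oral rehydration salts + hygiene kits + plastic sheeting + infant formula + tarpaulins + solar lanterns, reaches only 3327.

3330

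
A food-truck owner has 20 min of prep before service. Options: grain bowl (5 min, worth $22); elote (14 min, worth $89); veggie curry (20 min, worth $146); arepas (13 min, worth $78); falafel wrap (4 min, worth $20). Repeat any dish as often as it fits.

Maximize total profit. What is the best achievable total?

146

The ratio ordering already packs tightly: veggie curry, 20 min, 146.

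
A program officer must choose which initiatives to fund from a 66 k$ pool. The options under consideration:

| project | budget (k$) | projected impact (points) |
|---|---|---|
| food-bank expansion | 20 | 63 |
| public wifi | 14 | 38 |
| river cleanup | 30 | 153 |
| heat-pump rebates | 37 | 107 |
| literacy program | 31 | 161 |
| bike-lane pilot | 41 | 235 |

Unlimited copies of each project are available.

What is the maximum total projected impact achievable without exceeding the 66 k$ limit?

322

Taking the top-ratio projects first gives food-bank expansion + bike-lane pilot for 298 (61 k$).
Dropping food-bank expansion and bike-lane pilot frees 61 k$; slotting in 2×literacy program (62 k$) lifts the total to 322 at 62 k$.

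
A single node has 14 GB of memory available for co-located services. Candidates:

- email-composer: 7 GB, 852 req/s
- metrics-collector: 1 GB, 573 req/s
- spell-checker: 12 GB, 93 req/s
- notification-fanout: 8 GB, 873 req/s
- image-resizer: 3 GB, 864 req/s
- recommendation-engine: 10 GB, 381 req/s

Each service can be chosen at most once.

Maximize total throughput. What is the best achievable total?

2310

By throughput per GB: metrics-collector 573.00, image-resizer 288.00, email-composer 121.71, notification-fanout 109.12 lead.
Greedy by ratio would take email-composer + metrics-collector + image-resizer: 11 GB used, total 2289.
Dropping email-composer frees 7 GB; slotting in notification-fanout (8 GB) lifts the total to 2310 at 12 GB.
The spare 2 GB is too small for any remaining service, and no exchange beats 2310.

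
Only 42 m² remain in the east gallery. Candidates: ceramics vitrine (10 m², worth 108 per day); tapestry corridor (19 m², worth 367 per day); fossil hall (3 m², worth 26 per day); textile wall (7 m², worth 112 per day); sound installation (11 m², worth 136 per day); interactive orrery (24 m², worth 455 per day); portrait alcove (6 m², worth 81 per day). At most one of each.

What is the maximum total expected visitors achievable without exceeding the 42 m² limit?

Taking the top-ratio exhibits first gives ceramics vitrine + tapestry corridor + textile wall + portrait alcove for 668 (42 m²).
But textile wall + sound installation + interactive orrery fits in 42 m² and reaches 703.
The closest alternative, ceramics vitrine + textile wall + interactive orrery, reaches only 675.

703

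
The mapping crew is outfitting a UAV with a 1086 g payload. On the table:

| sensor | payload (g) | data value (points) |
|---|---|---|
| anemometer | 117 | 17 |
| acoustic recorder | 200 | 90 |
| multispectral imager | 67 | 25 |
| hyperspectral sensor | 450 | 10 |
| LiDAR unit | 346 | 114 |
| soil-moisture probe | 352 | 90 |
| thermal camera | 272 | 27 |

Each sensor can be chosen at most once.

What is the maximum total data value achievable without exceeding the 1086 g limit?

Taking anemometer + acoustic recorder + multispectral imager + LiDAR unit + soil-moisture probe: 1082 g used, 336 in data value.
No other feasible combination exceeds 336.

336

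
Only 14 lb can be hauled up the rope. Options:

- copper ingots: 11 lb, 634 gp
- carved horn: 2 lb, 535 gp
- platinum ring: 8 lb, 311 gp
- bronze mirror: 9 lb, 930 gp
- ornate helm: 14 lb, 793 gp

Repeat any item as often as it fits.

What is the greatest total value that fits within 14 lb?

3745

7×carved horn uses 14 of the 14 lb and totals 3745.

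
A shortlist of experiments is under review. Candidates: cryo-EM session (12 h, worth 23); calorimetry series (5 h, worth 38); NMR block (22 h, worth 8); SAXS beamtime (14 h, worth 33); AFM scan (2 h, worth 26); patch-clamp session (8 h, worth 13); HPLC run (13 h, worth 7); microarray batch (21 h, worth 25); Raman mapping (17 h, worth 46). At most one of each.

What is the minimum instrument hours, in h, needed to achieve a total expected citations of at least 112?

32

Minimise h subject to total expected citations ≥ 112.
Taking calorimetry series + AFM scan + patch-clamp session + Raman mapping gives 123 (≥ 112) for 32 h.
No combination under 32 h hits 112.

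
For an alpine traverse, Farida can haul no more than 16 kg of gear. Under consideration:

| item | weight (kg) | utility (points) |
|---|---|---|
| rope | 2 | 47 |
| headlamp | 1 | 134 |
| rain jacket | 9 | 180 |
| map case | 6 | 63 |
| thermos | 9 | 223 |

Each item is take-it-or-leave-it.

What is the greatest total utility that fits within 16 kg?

420

A density-first pass picks rope + headlamp + thermos — 404 at 12 kg.
The 2 kg tied up in rope is better spent on map case — total rises to 420 (16 kg).
Nothing else within 16 kg beats 420.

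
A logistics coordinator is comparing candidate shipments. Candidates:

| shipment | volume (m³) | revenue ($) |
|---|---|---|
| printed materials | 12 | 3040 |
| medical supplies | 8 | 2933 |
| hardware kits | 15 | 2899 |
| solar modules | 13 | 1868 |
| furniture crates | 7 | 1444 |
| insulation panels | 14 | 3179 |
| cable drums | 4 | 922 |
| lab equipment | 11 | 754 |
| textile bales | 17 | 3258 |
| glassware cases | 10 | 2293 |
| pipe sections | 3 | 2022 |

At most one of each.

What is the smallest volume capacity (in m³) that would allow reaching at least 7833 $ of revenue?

23

Need the lightest bundle worth ≥ 7833.
Taking printed materials + medical supplies + pipe sections gives 7995 (≥ 7833) for 23 m³.
No combination under 23 m³ hits 7833.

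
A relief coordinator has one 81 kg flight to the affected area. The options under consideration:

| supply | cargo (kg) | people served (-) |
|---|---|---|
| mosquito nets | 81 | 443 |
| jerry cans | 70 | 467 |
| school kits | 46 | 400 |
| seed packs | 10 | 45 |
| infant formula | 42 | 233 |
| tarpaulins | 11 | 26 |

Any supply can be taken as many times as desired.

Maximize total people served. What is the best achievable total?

535

Best packing: school kits + 3×seed packs — 76 kg, 535 total.
Nothing else within 81 kg beats 535.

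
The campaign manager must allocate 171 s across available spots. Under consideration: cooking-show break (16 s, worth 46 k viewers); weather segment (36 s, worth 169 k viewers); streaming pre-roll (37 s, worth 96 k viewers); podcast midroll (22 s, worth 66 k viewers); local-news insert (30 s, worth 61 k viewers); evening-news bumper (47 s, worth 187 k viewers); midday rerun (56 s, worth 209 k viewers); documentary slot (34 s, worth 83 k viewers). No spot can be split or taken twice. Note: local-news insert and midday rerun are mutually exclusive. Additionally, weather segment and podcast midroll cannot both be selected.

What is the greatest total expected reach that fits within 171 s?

611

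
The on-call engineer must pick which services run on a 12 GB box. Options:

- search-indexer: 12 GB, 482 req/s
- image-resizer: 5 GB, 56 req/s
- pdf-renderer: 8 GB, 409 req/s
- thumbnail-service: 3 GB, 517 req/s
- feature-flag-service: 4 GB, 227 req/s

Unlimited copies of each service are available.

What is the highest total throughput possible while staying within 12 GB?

The ratio ordering already packs tightly: 4×thumbnail-service, 12 GB, 2068.
No other feasible combination exceeds 2068.

2068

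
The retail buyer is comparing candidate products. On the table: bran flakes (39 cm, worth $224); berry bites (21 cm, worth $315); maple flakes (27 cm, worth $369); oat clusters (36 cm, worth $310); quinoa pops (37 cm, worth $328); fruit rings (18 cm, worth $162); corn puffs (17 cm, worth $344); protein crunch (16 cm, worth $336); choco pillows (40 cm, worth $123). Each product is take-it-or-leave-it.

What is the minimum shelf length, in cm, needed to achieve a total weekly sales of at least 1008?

60

Minimise cm subject to total weekly sales ≥ 1008.
maple flakes + corn puffs + protein crunch: 1049 weekly sales at 60 cm.
No combination under 60 cm hits 1008.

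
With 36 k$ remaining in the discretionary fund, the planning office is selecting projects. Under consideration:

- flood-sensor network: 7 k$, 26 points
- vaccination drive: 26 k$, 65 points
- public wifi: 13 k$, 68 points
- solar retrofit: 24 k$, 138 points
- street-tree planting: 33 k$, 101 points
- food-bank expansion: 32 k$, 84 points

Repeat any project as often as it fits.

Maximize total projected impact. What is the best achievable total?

Best packing: flood-sensor network + solar retrofit — 31 k$, 164 total.

164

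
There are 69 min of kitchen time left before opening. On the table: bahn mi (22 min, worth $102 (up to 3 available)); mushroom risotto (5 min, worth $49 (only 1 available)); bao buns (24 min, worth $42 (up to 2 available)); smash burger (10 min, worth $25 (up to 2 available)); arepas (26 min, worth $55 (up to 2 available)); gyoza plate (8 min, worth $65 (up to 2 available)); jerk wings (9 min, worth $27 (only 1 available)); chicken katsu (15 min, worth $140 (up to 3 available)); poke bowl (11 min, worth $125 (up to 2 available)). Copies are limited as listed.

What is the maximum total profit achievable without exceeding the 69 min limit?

670

Taking the top-ratio dishes first gives mushroom risotto + gyoza plate + 2×chicken katsu + 2×poke bowl for 644 (65 min).
Replace mushroom risotto and gyoza plate with chicken katsu: the trade gains 26 net, giving 670 at 67 min.
No other feasible combination exceeds 670.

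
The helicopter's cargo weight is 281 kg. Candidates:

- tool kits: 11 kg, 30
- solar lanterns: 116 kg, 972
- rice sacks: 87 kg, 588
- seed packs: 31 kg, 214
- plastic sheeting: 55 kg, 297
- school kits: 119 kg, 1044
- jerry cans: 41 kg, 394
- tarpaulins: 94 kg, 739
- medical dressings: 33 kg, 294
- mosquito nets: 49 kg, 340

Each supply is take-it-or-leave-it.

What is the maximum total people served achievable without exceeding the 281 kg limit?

Filling by ratio: seed packs + school kits + jerry cans + medical dressings + mosquito nets for 2286, with 8 kg left unused.
Dropping seed packs and medical dressings and mosquito nets frees 113 kg; slotting in solar lanterns (116 kg) lifts the total to 2410 at 276 kg.

2410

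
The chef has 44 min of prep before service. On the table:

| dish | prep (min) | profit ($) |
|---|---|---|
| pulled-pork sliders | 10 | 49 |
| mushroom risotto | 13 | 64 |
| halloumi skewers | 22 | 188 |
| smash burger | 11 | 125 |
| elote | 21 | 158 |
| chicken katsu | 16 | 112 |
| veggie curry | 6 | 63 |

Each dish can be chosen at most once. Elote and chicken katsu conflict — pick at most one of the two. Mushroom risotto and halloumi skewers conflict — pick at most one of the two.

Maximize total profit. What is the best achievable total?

376

By profit per min: smash burger 11.36, veggie curry 10.50, halloumi skewers 8.55, elote 7.52 lead.
The ratio ordering already packs tightly: halloumi skewers + smash burger + veggie curry, 39 min, 376.
The closest alternative, halloumi skewers + chicken katsu + veggie curry, reaches only 363.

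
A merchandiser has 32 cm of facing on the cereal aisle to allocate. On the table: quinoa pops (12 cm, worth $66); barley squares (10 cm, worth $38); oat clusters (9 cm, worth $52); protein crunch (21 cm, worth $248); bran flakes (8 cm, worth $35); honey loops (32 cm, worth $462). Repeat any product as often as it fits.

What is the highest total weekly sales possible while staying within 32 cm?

By weekly sales per cm: honey loops 14.44, protein crunch 11.81, oat clusters 5.78 lead.
Honey loops uses 32 of the 32 cm and totals 462.

462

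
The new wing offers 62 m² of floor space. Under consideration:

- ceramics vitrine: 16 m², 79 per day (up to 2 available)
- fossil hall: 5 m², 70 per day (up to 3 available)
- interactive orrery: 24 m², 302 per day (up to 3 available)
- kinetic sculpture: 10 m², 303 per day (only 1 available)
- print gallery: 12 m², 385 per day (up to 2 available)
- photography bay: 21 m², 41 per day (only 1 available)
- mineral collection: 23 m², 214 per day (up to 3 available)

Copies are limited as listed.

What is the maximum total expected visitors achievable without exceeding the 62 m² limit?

1375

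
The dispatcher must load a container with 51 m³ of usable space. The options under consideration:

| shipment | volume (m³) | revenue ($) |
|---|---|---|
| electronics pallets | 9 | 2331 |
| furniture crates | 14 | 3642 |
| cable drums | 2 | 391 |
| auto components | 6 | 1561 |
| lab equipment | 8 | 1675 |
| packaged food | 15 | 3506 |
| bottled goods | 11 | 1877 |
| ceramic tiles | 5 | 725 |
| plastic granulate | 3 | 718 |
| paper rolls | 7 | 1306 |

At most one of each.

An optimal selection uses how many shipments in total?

5

Best achievable revenue is 12346.
One optimal bundle: electronics pallets + furniture crates + auto components + packaged food + paper rolls (51 m³).
All optima have 5 shipments.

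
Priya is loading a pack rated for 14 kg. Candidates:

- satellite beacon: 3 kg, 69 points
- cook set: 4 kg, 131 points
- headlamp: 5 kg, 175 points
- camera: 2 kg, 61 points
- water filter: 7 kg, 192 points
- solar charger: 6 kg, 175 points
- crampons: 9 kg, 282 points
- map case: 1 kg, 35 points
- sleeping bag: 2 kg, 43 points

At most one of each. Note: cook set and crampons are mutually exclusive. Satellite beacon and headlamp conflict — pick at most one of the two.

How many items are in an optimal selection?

2

Best achievable utility is 457.
headlamp + crampons hits 457 at 14 kg.
All optima have 2 items.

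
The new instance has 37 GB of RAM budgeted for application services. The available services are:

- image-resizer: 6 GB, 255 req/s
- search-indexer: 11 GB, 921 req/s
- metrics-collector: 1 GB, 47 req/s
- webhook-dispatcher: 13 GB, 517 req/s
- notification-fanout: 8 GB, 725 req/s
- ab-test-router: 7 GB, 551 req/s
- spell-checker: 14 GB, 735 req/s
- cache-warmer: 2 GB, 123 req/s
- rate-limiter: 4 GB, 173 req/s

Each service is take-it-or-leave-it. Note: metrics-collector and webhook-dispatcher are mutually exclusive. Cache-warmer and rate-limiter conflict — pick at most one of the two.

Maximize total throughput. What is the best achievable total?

2672

Density check — notification-fanout 90.62, search-indexer 83.73, ab-test-router 78.71 are the best per GB.
Best packing: image-resizer + search-indexer + metrics-collector + notification-fanout + ab-test-router + rate-limiter — 37 GB, 2672 total.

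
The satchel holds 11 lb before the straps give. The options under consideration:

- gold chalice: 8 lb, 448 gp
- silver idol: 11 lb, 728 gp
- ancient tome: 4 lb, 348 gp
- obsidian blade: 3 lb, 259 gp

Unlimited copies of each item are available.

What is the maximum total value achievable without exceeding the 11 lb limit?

955

Ranking by ratio (value/lb): ancient tome 87.00, obsidian blade 86.33, silver idol 66.18.
2×ancient tome + obsidian blade uses 11 of the 11 lb and totals 955.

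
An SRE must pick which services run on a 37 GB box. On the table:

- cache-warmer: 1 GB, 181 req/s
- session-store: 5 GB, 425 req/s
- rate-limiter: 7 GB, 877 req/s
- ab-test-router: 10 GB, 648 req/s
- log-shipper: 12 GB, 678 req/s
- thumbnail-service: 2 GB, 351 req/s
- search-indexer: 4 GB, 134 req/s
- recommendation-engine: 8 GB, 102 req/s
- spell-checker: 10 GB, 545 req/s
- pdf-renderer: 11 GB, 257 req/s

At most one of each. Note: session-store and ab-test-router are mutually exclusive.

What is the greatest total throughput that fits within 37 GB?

Ranking by ratio (throughput/GB): cache-warmer 181.00, thumbnail-service 175.50, rate-limiter 125.29, session-store 85.00.
Best packing: cache-warmer + session-store + rate-limiter + log-shipper + thumbnail-service + spell-checker — 37 GB, 3057 total.

3057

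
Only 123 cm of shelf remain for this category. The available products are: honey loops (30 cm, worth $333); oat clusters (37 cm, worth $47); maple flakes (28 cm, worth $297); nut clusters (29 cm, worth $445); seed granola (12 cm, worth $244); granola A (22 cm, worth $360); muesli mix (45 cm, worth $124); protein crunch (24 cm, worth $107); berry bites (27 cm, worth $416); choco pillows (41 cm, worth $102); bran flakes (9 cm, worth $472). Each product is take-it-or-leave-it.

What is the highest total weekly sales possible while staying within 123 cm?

2044

Ranking by ratio (weekly sales/cm): bran flakes 52.44, seed granola 20.33, granola A 16.36.
The ratio ordering already packs tightly: nut clusters + seed granola + granola A + protein crunch + berry bites + bran flakes, 123 cm, 2044.
Nothing else within 123 cm beats 2044.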